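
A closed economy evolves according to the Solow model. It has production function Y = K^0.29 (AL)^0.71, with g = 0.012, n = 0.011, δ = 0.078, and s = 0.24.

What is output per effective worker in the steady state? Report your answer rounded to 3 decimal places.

y* = 1.424

At the steady state, Δk = 0, so s·k^α = (n + g + δ)·k.
Dividing both sides by k: k^(1−α) = s / (n + g + δ).
k^0.71 = 0.24 / (0.011 + 0.012 + 0.078) = 0.24 / 0.101 = 2.3762
k* = 2.3762^(1/0.71) ≈ 3.3839
y* = (k*)^α = 3.3839^0.29 ≈ 1.4241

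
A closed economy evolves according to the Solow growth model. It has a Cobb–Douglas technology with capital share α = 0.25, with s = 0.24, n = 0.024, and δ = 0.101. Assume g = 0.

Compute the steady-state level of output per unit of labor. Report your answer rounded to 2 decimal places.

Steady state requires s·f(k) = (n + δ)·k, i.e. s·k^α = (n + δ)·k.
Rearranging, k^(1−α) = s / (n + δ).
k^0.75 = 0.24 / (0.024 + 0.101) = 0.24 / 0.125 = 1.9200
k* = 1.9200^(1/0.75) ≈ 2.3864
y* = (k*)^α = 2.3864^0.25 ≈ 1.2429

y* ≈ 1.24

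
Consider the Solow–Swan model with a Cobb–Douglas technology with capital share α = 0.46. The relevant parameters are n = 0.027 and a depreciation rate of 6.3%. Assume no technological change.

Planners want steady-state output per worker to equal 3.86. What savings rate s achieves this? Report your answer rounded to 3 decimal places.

Steady state requires s·f(k) = (n + δ)·k, i.e. s·k^α = (n + δ)·k.
Since y* = [s/(n + δ)]^(α/(1−α)), we have s/(n + δ) = (y*)^((1−α)/α) = 3.86^1.1739 = 4.8820.
Therefore s = 4.8820 × (n + δ) = 4.8820 × 0.090 = 0.4394.

s ≈ 0.439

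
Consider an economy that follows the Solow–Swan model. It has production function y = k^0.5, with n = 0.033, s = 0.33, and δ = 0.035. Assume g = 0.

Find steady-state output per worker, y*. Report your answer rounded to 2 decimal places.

y* ≈ 4.85

Steady state requires s·f(k) = (n + δ)·k, i.e. s·k^α = (n + δ)·k.
Rearranging, k^(1−α) = s / (n + δ).
k^0.5 = 0.33 / (0.033 + 0.035) = 0.33 / 0.068 = 4.8529
k* = 4.8529^(1/0.5) ≈ 23.5506
y* = (k*)^α = 23.5506^0.5 ≈ 4.8529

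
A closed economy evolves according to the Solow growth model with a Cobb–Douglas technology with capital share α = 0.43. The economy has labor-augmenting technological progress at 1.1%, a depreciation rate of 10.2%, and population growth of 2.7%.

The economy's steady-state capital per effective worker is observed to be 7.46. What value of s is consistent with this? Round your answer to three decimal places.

Steady state requires s·f(k) = (n + g + δ)·k, i.e. s·k^α = (n + g + δ)·k.
So s / (n + g + δ) = (k*)^(1−α) = 7.46^0.57 = 3.1438.
Therefore s = 3.1438 × (n + g + δ) = 3.1438 × 0.140 = 0.4401.

s ≈ 0.440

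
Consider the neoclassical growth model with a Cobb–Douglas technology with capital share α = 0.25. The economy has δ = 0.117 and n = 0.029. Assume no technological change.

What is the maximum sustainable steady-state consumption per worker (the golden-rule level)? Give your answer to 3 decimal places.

At the golden rule, f'(k) = n + δ, so α·k^(α−1) = n + δ and k_gold = (α/(n + δ))^(1/(1−α)).
k_gold = (0.25/0.146)^(1/0.75) = 1.7123^1.3333 ≈ 2.0485
c_gold = f(k_gold) − (n + δ)·k_gold = 1.1964 − 0.146×2.0485 ≈ 0.8973

c_gold ≈ 0.897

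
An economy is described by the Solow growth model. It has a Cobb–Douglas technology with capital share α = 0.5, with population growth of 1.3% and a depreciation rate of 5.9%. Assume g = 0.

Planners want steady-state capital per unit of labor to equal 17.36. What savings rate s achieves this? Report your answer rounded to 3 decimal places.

Steady state requires s·f(k) = (n + δ)·k, i.e. s·k^α = (n + δ)·k.
So s / (n + δ) = (k*)^(1−α) = 17.36^0.5 = 4.1665.
Therefore s = 4.1665 × (n + δ) = 4.1665 × 0.072 = 0.3000.

s ≈ 0.300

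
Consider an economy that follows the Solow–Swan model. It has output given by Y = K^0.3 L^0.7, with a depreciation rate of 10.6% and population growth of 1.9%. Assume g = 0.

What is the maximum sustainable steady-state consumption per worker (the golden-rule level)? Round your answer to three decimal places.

c_gold ≈ 1.019

At the golden rule, f'(k) = n + δ, so α·k^(α−1) = n + δ and k_gold = (α/(n + δ))^(1/(1−α)).
k_gold = (0.3/0.125)^(1/0.7) = 2.4000^1.4286 ≈ 3.4928
c_gold = f(k_gold) − (n + δ)·k_gold = 1.4553 − 0.125×3.4928 ≈ 1.0187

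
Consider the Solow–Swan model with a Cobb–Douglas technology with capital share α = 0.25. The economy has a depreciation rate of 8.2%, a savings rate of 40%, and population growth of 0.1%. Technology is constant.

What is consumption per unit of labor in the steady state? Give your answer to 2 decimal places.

Steady state requires s·f(k) = (n + δ)·k, i.e. s·k^α = (n + δ)·k.
Dividing both sides by k: k^(1−α) = s / (n + δ).
k^0.75 = 0.40 / (0.001 + 0.082) = 0.40 / 0.083 = 4.8193
k* = 4.8193^(1/0.75) ≈ 8.1404
y* = (k*)^α = 8.1404^0.25 ≈ 1.6891
c* = (1 − s)·y* = (1 − 0.40) × 1.6891 ≈ 1.0135

c* = 1.01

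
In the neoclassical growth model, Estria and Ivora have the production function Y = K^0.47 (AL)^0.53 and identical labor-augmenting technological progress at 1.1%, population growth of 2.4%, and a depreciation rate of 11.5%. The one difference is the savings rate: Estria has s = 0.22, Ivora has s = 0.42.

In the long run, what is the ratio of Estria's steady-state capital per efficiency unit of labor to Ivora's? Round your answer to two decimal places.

Steady-state k* = [s/(n + g + δ)]^(1/(1−α)), so the ratio is [ (s_E/(n + g + δ)_E) / (s_I/(n + g + δ)_I) ]^1.8868.
s_E/(n + g + δ)_E = 0.22/0.150 = 1.4667; s_I/(n + g + δ)_I = 0.42/0.150 = 2.8000.
Ratio = (1.4667/2.8000)^1.8868 = 0.5238^1.8868 ≈ 0.2952

ratio ≈ 0.30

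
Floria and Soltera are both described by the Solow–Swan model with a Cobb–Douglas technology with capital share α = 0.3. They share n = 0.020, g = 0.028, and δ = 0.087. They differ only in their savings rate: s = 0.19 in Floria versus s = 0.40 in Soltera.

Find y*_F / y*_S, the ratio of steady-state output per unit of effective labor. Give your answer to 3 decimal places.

ratio ≈ 0.727

Steady-state y* = [s/(n + g + δ)]^(α/(1−α)), so the ratio is [ (s_F/(n + g + δ)_F) / (s_S/(n + g + δ)_S) ]^0.4286.
s_F/(n + g + δ)_F = 0.19/0.135 = 1.4074; s_S/(n + g + δ)_S = 0.40/0.135 = 2.9630.
Ratio = (1.4074/2.9630)^0.4286 = 0.4750^0.4286 ≈ 0.7268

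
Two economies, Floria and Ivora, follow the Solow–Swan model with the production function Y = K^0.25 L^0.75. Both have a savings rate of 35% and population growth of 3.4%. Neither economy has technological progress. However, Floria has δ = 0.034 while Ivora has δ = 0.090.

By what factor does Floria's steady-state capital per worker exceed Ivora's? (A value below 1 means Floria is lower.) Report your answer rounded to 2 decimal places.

Steady-state k* = [s/(n + δ)]^(1/(1−α)), so the ratio is [ (s_F/(n + δ)_F) / (s_I/(n + δ)_I) ]^1.3333.
s_F/(n + δ)_F = 0.35/0.068 = 5.1471; s_I/(n + δ)_I = 0.35/0.124 = 2.8226.
Ratio = (5.1471/2.8226)^1.3333 = 1.8235^1.3333 ≈ 2.2277

k*_F / k*_I ≈ 2.23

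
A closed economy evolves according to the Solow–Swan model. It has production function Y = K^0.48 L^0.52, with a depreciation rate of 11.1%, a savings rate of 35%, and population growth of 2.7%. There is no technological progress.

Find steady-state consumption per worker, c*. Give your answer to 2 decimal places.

At the steady state, Δk = 0, so s·k^α = (n + δ)·k.
Dividing both sides by k: k^(1−α) = s / (n + δ).
k^0.52 = 0.35 / (0.027 + 0.111) = 0.35 / 0.138 = 2.5362
k* = 2.5362^(1/0.52) ≈ 5.9879
y* = (k*)^α = 5.9879^0.48 ≈ 2.3610
c* = (1 − s)·y* = (1 − 0.35) × 2.3610 ≈ 1.5347

c* ≈ 1.53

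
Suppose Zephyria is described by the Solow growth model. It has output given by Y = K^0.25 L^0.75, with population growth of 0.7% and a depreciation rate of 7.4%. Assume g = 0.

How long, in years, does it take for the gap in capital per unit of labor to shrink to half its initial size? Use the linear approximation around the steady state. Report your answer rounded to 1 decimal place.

t_½ ≈ 11.4 years

Near the steady state the convergence rate is λ = (1 − α)(n + δ).
λ = (1 − 0.25) × 0.081 = 0.75 × 0.081 = 0.06075
Half-life = ln 2 / λ = 0.6931 / 0.06075 ≈ 11.41 years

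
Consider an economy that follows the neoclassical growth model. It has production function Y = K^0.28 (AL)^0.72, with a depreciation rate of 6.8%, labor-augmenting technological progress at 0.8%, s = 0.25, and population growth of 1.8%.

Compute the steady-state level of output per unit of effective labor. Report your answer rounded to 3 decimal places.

y* ≈ 1.463

In steady state, investment equals break-even investment: s·k^α = (n + g + δ)·k.
Dividing both sides by k: k^(1−α) = s / (n + g + δ).
k^0.72 = 0.25 / (0.018 + 0.008 + 0.068) = 0.25 / 0.094 = 2.6596
k* = 2.6596^(1/0.72) ≈ 3.8907
y* = (k*)^α = 3.8907^0.28 ≈ 1.4629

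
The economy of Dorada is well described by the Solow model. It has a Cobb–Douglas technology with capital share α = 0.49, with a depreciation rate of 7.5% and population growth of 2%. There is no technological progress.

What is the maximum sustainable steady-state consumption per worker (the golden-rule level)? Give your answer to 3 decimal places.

c_gold ≈ 2.467

At the golden rule, f'(k) = n + δ, so α·k^(α−1) = n + δ and k_gold = (α/(n + δ))^(1/(1−α)).
k_gold = (0.49/0.095)^(1/0.51) = 5.1579^1.9608 ≈ 24.9469
c_gold = f(k_gold) − (n + δ)·k_gold = 4.8366 − 0.095×24.9469 ≈ 2.4666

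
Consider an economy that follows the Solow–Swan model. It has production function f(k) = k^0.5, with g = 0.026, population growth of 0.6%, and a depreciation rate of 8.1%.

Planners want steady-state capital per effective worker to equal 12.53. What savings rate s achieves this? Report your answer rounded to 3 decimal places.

In steady state, investment equals break-even investment: s·k^α = (n + g + δ)·k.
So s / (n + g + δ) = (k*)^(1−α) = 12.53^0.5 = 3.5398.
Therefore s = 3.5398 × (n + g + δ) = 3.5398 × 0.113 = 0.4000.

s ≈ 0.400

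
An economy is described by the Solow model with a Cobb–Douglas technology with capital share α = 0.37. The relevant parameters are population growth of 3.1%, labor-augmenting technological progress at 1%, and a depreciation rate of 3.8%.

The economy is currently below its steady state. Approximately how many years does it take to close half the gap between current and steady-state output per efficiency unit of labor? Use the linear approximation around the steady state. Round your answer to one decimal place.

Near the steady state the convergence rate is λ = (1 − α)(n + g + δ).
λ = (1 − 0.37) × 0.079 = 0.63 × 0.079 = 0.04977
Half-life = ln 2 / λ = 0.6931 / 0.04977 ≈ 13.93 years

about 13.9 years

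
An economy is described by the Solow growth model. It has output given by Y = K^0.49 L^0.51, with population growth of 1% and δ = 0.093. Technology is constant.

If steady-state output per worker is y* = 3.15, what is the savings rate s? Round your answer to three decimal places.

s ≈ 0.340

In steady state, investment equals break-even investment: s·k^α = (n + δ)·k.
Since y* = [s/(n + δ)]^(α/(1−α)), we have s/(n + δ) = (y*)^((1−α)/α) = 3.15^1.0408 = 3.3010.
Therefore s = 3.3010 × (n + δ) = 3.3010 × 0.103 = 0.3400.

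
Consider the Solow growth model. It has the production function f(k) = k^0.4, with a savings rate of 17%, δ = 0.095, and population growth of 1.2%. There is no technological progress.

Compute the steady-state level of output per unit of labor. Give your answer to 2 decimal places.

y* ≈ 1.36

In steady state, investment equals break-even investment: s·k^α = (n + δ)·k.
Rearranging, k^(1−α) = s / (n + δ).
k^0.6 = 0.17 / (0.012 + 0.095) = 0.17 / 0.107 = 1.5888
k* = 1.5888^(1/0.6) ≈ 2.1633
y* = (k*)^α = 2.1633^0.4 ≈ 1.3616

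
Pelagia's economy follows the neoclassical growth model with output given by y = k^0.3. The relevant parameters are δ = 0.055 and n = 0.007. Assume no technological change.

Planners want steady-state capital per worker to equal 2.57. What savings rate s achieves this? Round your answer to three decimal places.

In steady state, investment equals break-even investment: s·k^α = (n + δ)·k.
So s / (n + δ) = (k*)^(1−α) = 2.57^0.7 = 1.9362.
Therefore s = 1.9362 × (n + δ) = 1.9362 × 0.062 = 0.1200.

s ≈ 0.120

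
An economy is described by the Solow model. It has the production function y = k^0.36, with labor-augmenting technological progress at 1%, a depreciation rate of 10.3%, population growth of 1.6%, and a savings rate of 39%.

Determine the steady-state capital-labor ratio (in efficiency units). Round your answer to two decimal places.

k* = 5.63

Steady state requires s·f(k) = (n + g + δ)·k, i.e. s·k^α = (n + g + δ)·k.
Dividing both sides by k: k^(1−α) = s / (n + g + δ).
k^0.64 = 0.39 / (0.016 + 0.010 + 0.103) = 0.39 / 0.129 = 3.0233
k* = 3.0233^(1/0.64) ≈ 5.6332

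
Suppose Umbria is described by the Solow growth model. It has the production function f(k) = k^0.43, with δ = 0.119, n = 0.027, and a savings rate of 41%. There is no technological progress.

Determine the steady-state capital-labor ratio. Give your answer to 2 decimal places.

k* ≈ 6.12

In steady state, investment equals break-even investment: s·k^α = (n + δ)·k.
Rearranging, k^(1−α) = s / (n + δ).
k^0.57 = 0.41 / (0.027 + 0.119) = 0.41 / 0.146 = 2.8082
k* = 2.8082^(1/0.57) ≈ 6.1195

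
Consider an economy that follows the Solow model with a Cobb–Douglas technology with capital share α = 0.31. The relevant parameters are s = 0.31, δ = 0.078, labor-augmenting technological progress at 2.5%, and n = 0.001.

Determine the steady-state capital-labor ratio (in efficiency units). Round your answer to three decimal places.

k* ≈ 4.869

In steady state, investment equals break-even investment: s·k^α = (n + g + δ)·k.
Rearranging, k^(1−α) = s / (n + g + δ).
k^0.69 = 0.31 / (0.001 + 0.025 + 0.078) = 0.31 / 0.104 = 2.9808
k* = 2.9808^(1/0.69) ≈ 4.8690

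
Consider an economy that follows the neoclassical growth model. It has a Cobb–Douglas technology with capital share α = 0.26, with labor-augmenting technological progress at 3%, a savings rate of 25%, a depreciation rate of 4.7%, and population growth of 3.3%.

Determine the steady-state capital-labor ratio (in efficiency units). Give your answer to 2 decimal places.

At the steady state, Δk = 0, so s·k^α = (n + g + δ)·k.
Rearranging, k^(1−α) = s / (n + g + δ).
k^0.74 = 0.25 / (0.033 + 0.030 + 0.047) = 0.25 / 0.110 = 2.2727
k* = 2.2727^(1/0.74) ≈ 3.0326

k* = 3.03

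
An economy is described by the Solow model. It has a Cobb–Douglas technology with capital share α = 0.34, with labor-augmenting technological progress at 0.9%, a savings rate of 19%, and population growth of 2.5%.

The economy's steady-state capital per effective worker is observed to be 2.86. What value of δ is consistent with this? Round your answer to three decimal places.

δ ≈ 0.061

At the steady state, Δk = 0, so s·k^α = (n + g + δ)·k.
So s / (n + g + δ) = (k*)^(1−α) = 2.86^0.66 = 2.0008.
Therefore n + g + δ = s / 2.0008 = 0.19 / 2.0008 = 0.0950, so δ = 0.0950 − 0.034 = 0.0610.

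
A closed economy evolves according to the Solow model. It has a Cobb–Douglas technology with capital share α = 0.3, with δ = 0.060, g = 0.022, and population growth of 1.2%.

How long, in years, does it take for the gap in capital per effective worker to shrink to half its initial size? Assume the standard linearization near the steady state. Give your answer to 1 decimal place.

Near the steady state the convergence rate is λ = (1 − α)(n + g + δ).
λ = (1 − 0.3) × 0.094 = 0.7 × 0.094 = 0.0658
Half-life = ln 2 / λ = 0.6931 / 0.0658 ≈ 10.53 years

half-life ≈ 10.5 years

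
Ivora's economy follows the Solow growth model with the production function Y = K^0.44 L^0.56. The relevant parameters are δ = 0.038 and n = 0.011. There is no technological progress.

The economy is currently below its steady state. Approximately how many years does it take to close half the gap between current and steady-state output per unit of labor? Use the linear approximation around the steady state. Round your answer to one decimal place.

half-life ≈ 25.3 years

Near the steady state the convergence rate is λ = (1 − α)(n + δ).
λ = (1 − 0.44) × 0.049 = 0.56 × 0.049 = 0.02744
Half-life = ln 2 / λ = 0.6931 / 0.02744 ≈ 25.26 years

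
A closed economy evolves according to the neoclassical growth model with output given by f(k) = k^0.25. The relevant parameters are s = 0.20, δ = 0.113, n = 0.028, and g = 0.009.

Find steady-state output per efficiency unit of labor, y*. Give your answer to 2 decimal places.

In steady state, investment equals break-even investment: s·k^α = (n + g + δ)·k.
Rearranging, k^(1−α) = s / (n + g + δ).
k^0.75 = 0.20 / (0.028 + 0.009 + 0.113) = 0.20 / 0.150 = 1.3333
k* = 1.3333^(1/0.75) ≈ 1.4675
y* = (k*)^α = 1.4675^0.25 ≈ 1.1006

y* = 1.10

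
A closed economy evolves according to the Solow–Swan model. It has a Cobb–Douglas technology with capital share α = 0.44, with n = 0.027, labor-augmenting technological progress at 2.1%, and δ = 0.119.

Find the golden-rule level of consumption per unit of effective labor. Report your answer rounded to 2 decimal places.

At the golden rule, f'(k) = n + g + δ, so α·k^(α−1) = n + g + δ and k_gold = (α/(n + g + δ))^(1/(1−α)).
k_gold = (0.44/0.167)^(1/0.56) = 2.6347^1.7857 ≈ 5.6403
c_gold = f(k_gold) − (n + g + δ)·k_gold = 2.1408 − 0.167×5.6403 ≈ 1.1989

c_gold ≈ 1.20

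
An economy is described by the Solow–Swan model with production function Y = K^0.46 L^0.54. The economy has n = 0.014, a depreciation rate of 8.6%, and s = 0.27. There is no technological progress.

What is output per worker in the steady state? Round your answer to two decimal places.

y* ≈ 2.33

Steady state requires s·f(k) = (n + δ)·k, i.e. s·k^α = (n + δ)·k.
Rearranging, k^(1−α) = s / (n + δ).
k^0.54 = 0.27 / (0.014 + 0.086) = 0.27 / 0.100 = 2.7000
k* = 2.7000^(1/0.54) ≈ 6.2925
y* = (k*)^α = 6.2925^0.46 ≈ 2.3306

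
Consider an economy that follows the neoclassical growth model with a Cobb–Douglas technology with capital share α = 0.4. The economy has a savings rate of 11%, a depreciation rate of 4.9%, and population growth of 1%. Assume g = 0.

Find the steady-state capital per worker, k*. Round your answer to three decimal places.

In steady state, investment equals break-even investment: s·k^α = (n + δ)·k.
Dividing both sides by k: k^(1−α) = s / (n + δ).
k^0.6 = 0.11 / (0.010 + 0.049) = 0.11 / 0.059 = 1.8644
k* = 1.8644^(1/0.6) ≈ 2.8242

k* ≈ 2.824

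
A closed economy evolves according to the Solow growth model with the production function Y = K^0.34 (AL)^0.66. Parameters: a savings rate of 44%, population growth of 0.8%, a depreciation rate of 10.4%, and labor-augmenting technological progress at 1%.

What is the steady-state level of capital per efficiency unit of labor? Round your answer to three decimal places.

In steady state, investment equals break-even investment: s·k^α = (n + g + δ)·k.
Rearranging, k^(1−α) = s / (n + g + δ).
k^0.66 = 0.44 / (0.008 + 0.010 + 0.104) = 0.44 / 0.122 = 3.6066
k* = 3.6066^(1/0.66) ≈ 6.9837

k* ≈ 6.984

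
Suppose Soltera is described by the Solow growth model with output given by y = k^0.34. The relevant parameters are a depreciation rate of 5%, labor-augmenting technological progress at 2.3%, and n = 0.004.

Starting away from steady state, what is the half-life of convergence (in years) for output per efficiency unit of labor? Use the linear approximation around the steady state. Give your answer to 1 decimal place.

Near the steady state the convergence rate is λ = (1 − α)(n + g + δ).
λ = (1 − 0.34) × 0.077 = 0.66 × 0.077 = 0.05082
Half-life = ln 2 / λ = 0.6931 / 0.05082 ≈ 13.64 years

half-life ≈ 13.6 years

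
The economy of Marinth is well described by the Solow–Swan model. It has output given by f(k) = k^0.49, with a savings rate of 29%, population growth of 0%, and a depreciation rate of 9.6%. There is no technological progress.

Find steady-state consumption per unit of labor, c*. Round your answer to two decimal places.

Steady state requires s·f(k) = (n + δ)·k, i.e. s·k^α = (n + δ)·k.
Dividing both sides by k: k^(1−α) = s / (n + δ).
k^0.51 = 0.29 / (0.000 + 0.096) = 0.29 / 0.096 = 3.0208
k* = 3.0208^(1/0.51) ≈ 8.7381
y* = (k*)^α = 8.7381^0.49 ≈ 2.8926
c* = (1 − s)·y* = (1 − 0.29) × 2.8926 ≈ 2.0537

c* = 2.05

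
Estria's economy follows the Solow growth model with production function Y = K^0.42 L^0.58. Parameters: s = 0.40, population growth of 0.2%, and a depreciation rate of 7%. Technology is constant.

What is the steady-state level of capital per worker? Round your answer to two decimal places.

In steady state, investment equals break-even investment: s·k^α = (n + δ)·k.
Dividing both sides by k: k^(1−α) = s / (n + δ).
k^0.58 = 0.40 / (0.002 + 0.070) = 0.40 / 0.072 = 5.5556
k* = 5.5556^(1/0.58) ≈ 19.2318

k* = 19.23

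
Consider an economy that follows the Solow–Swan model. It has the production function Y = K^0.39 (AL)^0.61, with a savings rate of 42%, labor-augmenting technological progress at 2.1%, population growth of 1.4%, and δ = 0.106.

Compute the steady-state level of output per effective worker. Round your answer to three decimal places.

At the steady state, Δk = 0, so s·k^α = (n + g + δ)·k.
Rearranging, k^(1−α) = s / (n + g + δ).
k^0.61 = 0.42 / (0.014 + 0.021 + 0.106) = 0.42 / 0.141 = 2.9787
k* = 2.9787^(1/0.61) ≈ 5.9854
y* = (k*)^α = 5.9854^0.39 ≈ 2.0094

y* ≈ 2.009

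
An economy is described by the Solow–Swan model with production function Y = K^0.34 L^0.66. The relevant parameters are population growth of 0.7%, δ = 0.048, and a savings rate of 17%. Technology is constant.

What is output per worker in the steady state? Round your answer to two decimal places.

Steady state requires s·f(k) = (n + δ)·k, i.e. s·k^α = (n + δ)·k.
Rearranging, k^(1−α) = s / (n + δ).
k^0.66 = 0.17 / (0.007 + 0.048) = 0.17 / 0.055 = 3.0909
k* = 3.0909^(1/0.66) ≈ 5.5278
y* = (k*)^α = 5.5278^0.34 ≈ 1.7884

y* ≈ 1.79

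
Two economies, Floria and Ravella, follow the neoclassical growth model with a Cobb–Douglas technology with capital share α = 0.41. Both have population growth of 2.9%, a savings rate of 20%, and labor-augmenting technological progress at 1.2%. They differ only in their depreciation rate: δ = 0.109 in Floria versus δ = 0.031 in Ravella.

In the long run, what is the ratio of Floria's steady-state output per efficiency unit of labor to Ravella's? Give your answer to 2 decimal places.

Steady-state y* = [s/(n + g + δ)]^(α/(1−α)), so the ratio is [ (s_F/(n + g + δ)_F) / (s_R/(n + g + δ)_R) ]^0.6949.
s_F/(n + g + δ)_F = 0.20/0.150 = 1.3333; s_R/(n + g + δ)_R = 0.20/0.072 = 2.7778.
Ratio = (1.3333/2.7778)^0.6949 = 0.4800^0.6949 ≈ 0.6005

y*_F / y*_R ≈ 0.60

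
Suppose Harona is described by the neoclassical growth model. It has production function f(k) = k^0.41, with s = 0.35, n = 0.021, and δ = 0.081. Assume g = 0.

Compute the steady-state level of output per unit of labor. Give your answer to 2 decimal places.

y* ≈ 2.36

Steady state requires s·f(k) = (n + δ)·k, i.e. s·k^α = (n + δ)·k.
Rearranging, k^(1−α) = s / (n + δ).
k^0.59 = 0.35 / (0.021 + 0.081) = 0.35 / 0.102 = 3.4314
k* = 3.4314^(1/0.59) ≈ 8.0831
y* = (k*)^α = 8.0831^0.41 ≈ 2.3556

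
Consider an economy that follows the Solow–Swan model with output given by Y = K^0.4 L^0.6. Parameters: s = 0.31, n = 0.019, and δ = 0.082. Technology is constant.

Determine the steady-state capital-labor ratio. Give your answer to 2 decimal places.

At the steady state, Δk = 0, so s·k^α = (n + δ)·k.
Dividing both sides by k: k^(1−α) = s / (n + δ).
k^0.6 = 0.31 / (0.019 + 0.082) = 0.31 / 0.101 = 3.0693
k* = 3.0693^(1/0.6) ≈ 6.4823

k* = 6.48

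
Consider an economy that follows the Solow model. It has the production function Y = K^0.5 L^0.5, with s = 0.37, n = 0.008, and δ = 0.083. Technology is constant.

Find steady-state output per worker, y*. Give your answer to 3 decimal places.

At the steady state, Δk = 0, so s·k^α = (n + δ)·k.
Dividing both sides by k: k^(1−α) = s / (n + δ).
k^0.5 = 0.37 / (0.008 + 0.083) = 0.37 / 0.091 = 4.0659
k* = 4.0659^(1/0.5) ≈ 16.5315
y* = (k*)^α = 16.5315^0.5 ≈ 4.0659

y* ≈ 4.066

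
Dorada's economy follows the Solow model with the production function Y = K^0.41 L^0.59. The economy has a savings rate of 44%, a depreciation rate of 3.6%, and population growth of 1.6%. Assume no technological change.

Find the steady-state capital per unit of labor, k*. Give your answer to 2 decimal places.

In steady state, investment equals break-even investment: s·k^α = (n + δ)·k.
Dividing both sides by k: k^(1−α) = s / (n + δ).
k^0.59 = 0.44 / (0.016 + 0.036) = 0.44 / 0.052 = 8.4615
k* = 8.4615^(1/0.59) ≈ 37.3203

k* = 37.32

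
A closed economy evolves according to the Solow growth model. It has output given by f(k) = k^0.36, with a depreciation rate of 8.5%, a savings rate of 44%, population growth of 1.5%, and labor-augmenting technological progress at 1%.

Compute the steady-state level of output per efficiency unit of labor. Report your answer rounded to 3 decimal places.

At the steady state, Δk = 0, so s·k^α = (n + g + δ)·k.
Dividing both sides by k: k^(1−α) = s / (n + g + δ).
k^0.64 = 0.44 / (0.015 + 0.010 + 0.085) = 0.44 / 0.110 = 4.0000
k* = 4.0000^(1/0.64) ≈ 8.7241
y* = (k*)^α = 8.7241^0.36 ≈ 2.1810

y* ≈ 2.181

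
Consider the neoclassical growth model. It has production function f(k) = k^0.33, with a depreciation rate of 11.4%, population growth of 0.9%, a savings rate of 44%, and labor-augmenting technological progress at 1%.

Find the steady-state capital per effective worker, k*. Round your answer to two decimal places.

Steady state requires s·f(k) = (n + g + δ)·k, i.e. s·k^α = (n + g + δ)·k.
Dividing both sides by k: k^(1−α) = s / (n + g + δ).
k^0.67 = 0.44 / (0.009 + 0.010 + 0.114) = 0.44 / 0.133 = 3.3083
k* = 3.3083^(1/0.67) ≈ 5.9639

k* ≈ 5.96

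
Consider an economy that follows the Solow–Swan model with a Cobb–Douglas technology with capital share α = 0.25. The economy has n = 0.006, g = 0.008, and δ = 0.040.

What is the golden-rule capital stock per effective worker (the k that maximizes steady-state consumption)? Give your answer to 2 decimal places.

The golden rule sets f'(k) = n + g + δ, i.e. α·k^(α−1) = n + g + δ.
So k^(1−α) = α / (n + g + δ) = 0.25 / 0.054 = 4.6296.
k_gold = 4.6296^(1/0.75) ≈ 7.7160

k_gold ≈ 7.72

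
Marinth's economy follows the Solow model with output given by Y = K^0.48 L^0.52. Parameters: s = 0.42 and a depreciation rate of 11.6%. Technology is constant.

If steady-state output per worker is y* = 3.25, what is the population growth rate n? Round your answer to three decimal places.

n ≈ 0.001

Steady state requires s·f(k) = (n + δ)·k, i.e. s·k^α = (n + δ)·k.
Since y* = [s/(n + δ)]^(α/(1−α)), we have s/(n + δ) = (y*)^((1−α)/α) = 3.25^1.0833 = 3.5853.
Therefore n + δ = s / 3.5853 = 0.42 / 3.5853 = 0.1171, so n = 0.1171 − 0.116 = 0.0011.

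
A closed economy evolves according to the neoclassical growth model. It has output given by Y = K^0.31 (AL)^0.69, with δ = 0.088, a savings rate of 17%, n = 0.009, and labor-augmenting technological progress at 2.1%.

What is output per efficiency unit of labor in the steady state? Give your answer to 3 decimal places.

y* = 1.178

In steady state, investment equals break-even investment: s·k^α = (n + g + δ)·k.
Rearranging, k^(1−α) = s / (n + g + δ).
k^0.69 = 0.17 / (0.009 + 0.021 + 0.088) = 0.17 / 0.118 = 1.4407
k* = 1.4407^(1/0.69) ≈ 1.6975
y* = (k*)^α = 1.6975^0.31 ≈ 1.1783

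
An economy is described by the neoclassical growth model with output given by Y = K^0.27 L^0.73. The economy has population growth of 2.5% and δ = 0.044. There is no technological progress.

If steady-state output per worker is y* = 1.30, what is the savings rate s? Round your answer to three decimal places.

s ≈ 0.140

At the steady state, Δk = 0, so s·k^α = (n + δ)·k.
Since y* = [s/(n + δ)]^(α/(1−α)), we have s/(n + δ) = (y*)^((1−α)/α) = 1.30^2.7037 = 2.0327.
Therefore s = 2.0327 × (n + δ) = 2.0327 × 0.069 = 0.1403.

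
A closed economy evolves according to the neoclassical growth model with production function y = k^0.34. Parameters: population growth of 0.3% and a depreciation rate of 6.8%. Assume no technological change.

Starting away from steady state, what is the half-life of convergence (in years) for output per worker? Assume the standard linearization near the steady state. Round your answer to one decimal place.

about 14.8 years

Near the steady state the convergence rate is λ = (1 − α)(n + δ).
λ = (1 − 0.34) × 0.071 = 0.66 × 0.071 = 0.04686
Half-life = ln 2 / λ = 0.6931 / 0.04686 ≈ 14.79 years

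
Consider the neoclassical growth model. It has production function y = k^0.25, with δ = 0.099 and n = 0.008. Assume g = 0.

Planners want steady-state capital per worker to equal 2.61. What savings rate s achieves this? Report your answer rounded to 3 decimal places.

At the steady state, Δk = 0, so s·k^α = (n + δ)·k.
So s / (n + δ) = (k*)^(1−α) = 2.61^0.75 = 2.0534.
Therefore s = 2.0534 × (n + δ) = 2.0534 × 0.107 = 0.2197.

s ≈ 0.220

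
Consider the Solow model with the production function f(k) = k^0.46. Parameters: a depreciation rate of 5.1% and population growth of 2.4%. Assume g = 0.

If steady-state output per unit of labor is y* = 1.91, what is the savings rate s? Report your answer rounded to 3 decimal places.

In steady state, investment equals break-even investment: s·k^α = (n + δ)·k.
Since y* = [s/(n + δ)]^(α/(1−α)), we have s/(n + δ) = (y*)^((1−α)/α) = 1.91^1.1739 = 2.1375.
Therefore s = 2.1375 × (n + δ) = 2.1375 × 0.075 = 0.1603.

s ≈ 0.160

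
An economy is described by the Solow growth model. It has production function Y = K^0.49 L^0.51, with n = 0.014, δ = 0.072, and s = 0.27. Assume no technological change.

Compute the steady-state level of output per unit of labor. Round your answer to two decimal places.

At the steady state, Δk = 0, so s·k^α = (n + δ)·k.
Dividing both sides by k: k^(1−α) = s / (n + δ).
k^0.51 = 0.27 / (0.014 + 0.072) = 0.27 / 0.086 = 3.1395
k* = 3.1395^(1/0.51) ≈ 9.4240
y* = (k*)^α = 9.4240^0.49 ≈ 3.0018

y* = 3.00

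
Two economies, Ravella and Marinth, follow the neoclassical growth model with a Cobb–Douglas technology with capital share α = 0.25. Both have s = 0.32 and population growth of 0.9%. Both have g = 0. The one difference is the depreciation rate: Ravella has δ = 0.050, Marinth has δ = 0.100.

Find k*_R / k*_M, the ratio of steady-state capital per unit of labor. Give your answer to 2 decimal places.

Steady-state k* = [s/(n + δ)]^(1/(1−α)), so the ratio is [ (s_R/(n + δ)_R) / (s_M/(n + δ)_M) ]^1.3333.
s_R/(n + δ)_R = 0.32/0.059 = 5.4237; s_M/(n + δ)_M = 0.32/0.109 = 2.9358.
Ratio = (5.4237/2.9358)^1.3333 = 1.8474^1.3333 ≈ 2.2668

k*_R / k*_M ≈ 2.27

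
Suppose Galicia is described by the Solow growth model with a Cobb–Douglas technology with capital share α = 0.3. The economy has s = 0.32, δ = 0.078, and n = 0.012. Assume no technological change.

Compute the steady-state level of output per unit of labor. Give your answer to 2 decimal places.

y* = 1.72

At the steady state, Δk = 0, so s·k^α = (n + δ)·k.
Rearranging, k^(1−α) = s / (n + δ).
k^0.7 = 0.32 / (0.012 + 0.078) = 0.32 / 0.090 = 3.5556
k* = 3.5556^(1/0.7) ≈ 6.1238
y* = (k*)^α = 6.1238^0.3 ≈ 1.7223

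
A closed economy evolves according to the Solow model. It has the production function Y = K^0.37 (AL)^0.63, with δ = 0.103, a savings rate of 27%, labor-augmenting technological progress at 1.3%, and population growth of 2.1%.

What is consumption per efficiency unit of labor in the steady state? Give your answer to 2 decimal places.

c* ≈ 1.09

Steady state requires s·f(k) = (n + g + δ)·k, i.e. s·k^α = (n + g + δ)·k.
Dividing both sides by k: k^(1−α) = s / (n + g + δ).
k^0.63 = 0.27 / (0.021 + 0.013 + 0.103) = 0.27 / 0.137 = 1.9708
k* = 1.9708^(1/0.63) ≈ 2.9355
y* = (k*)^α = 2.9355^0.37 ≈ 1.4895
c* = (1 − s)·y* = (1 − 0.27) × 1.4895 ≈ 1.0873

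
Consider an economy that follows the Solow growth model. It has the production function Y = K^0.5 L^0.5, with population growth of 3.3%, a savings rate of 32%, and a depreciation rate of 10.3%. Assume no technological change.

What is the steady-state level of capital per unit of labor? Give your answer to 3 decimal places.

In steady state, investment equals break-even investment: s·k^α = (n + δ)·k.
Rearranging, k^(1−α) = s / (n + δ).
k^0.5 = 0.32 / (0.033 + 0.103) = 0.32 / 0.136 = 2.3529
k* = 2.3529^(1/0.5) ≈ 5.5361

k* ≈ 5.536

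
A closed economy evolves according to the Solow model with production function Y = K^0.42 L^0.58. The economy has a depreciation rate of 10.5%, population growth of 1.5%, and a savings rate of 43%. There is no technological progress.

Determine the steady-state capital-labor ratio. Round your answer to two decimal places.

In steady state, investment equals break-even investment: s·k^α = (n + δ)·k.
Dividing both sides by k: k^(1−α) = s / (n + δ).
k^0.58 = 0.43 / (0.015 + 0.105) = 0.43 / 0.120 = 3.5833
k* = 3.5833^(1/0.58) ≈ 9.0294

k* ≈ 9.03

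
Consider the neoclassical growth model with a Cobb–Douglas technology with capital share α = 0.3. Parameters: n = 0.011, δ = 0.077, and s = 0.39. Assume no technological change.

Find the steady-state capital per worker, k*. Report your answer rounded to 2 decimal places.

k* ≈ 8.39

Steady state requires s·f(k) = (n + δ)·k, i.e. s·k^α = (n + δ)·k.
Dividing both sides by k: k^(1−α) = s / (n + δ).
k^0.7 = 0.39 / (0.011 + 0.077) = 0.39 / 0.088 = 4.4318
k* = 4.4318^(1/0.7) ≈ 8.3885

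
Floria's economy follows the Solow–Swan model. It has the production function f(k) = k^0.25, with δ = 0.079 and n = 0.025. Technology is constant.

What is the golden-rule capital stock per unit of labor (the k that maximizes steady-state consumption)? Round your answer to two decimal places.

The golden rule sets f'(k) = n + δ, i.e. α·k^(α−1) = n + δ.
So k^(1−α) = α / (n + δ) = 0.25 / 0.104 = 2.4038.
k_gold = 2.4038^(1/0.75) ≈ 3.2201

k_gold ≈ 3.22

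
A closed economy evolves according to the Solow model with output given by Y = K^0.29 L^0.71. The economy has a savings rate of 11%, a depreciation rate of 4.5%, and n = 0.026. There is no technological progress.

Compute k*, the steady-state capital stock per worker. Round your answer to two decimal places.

In steady state, investment equals break-even investment: s·k^α = (n + δ)·k.
Dividing both sides by k: k^(1−α) = s / (n + δ).
k^0.71 = 0.11 / (0.026 + 0.045) = 0.11 / 0.071 = 1.5493
k* = 1.5493^(1/0.71) ≈ 1.8527

k* ≈ 1.85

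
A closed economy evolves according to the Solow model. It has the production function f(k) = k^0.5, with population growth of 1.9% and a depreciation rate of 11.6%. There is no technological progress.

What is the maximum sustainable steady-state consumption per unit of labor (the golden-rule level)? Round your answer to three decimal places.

c_gold ≈ 1.852

At the golden rule, f'(k) = n + δ, so α·k^(α−1) = n + δ and k_gold = (α/(n + δ))^(1/(1−α)).
k_gold = (0.5/0.135)^(1/0.5) = 3.7037^2 ≈ 13.7174
c_gold = f(k_gold) − (n + δ)·k_gold = 3.7037 − 0.135×13.7174 ≈ 1.8519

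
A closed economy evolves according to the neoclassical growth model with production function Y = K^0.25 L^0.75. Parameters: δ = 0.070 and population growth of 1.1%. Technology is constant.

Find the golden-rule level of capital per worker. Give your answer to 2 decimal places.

The golden rule sets f'(k) = n + δ, i.e. α·k^(α−1) = n + δ.
So k^(1−α) = α / (n + δ) = 0.25 / 0.081 = 3.0864.
k_gold = 3.0864^(1/0.75) ≈ 4.4937

k_gold ≈ 4.49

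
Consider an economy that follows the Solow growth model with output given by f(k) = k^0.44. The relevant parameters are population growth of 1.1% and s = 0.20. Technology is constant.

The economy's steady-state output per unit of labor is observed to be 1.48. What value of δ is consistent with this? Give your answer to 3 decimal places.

At the steady state, Δk = 0, so s·k^α = (n + δ)·k.
Since y* = [s/(n + δ)]^(α/(1−α)), we have s/(n + δ) = (y*)^((1−α)/α) = 1.48^1.2727 = 1.6470.
Therefore n + δ = s / 1.6470 = 0.20 / 1.6470 = 0.1214, so δ = 0.1214 − 0.011 = 0.1104.

δ ≈ 0.110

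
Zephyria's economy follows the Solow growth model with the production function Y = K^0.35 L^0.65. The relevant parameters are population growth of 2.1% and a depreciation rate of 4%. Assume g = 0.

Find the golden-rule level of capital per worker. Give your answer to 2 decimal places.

k_gold ≈ 14.70

The golden rule sets f'(k) = n + δ, i.e. α·k^(α−1) = n + δ.
So k^(1−α) = α / (n + δ) = 0.35 / 0.061 = 5.7377.
k_gold = 5.7377^(1/0.65) ≈ 14.6990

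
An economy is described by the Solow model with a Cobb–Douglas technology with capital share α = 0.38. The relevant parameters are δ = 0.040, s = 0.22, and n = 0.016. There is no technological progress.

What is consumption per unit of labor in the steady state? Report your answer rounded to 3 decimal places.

In steady state, investment equals break-even investment: s·k^α = (n + δ)·k.
Rearranging, k^(1−α) = s / (n + δ).
k^0.62 = 0.22 / (0.016 + 0.040) = 0.22 / 0.056 = 3.9286
k* = 3.9286^(1/0.62) ≈ 9.0876
y* = (k*)^α = 9.0876^0.38 ≈ 2.3132
c* = (1 − s)·y* = (1 − 0.22) × 2.3132 ≈ 1.8043

c* ≈ 1.804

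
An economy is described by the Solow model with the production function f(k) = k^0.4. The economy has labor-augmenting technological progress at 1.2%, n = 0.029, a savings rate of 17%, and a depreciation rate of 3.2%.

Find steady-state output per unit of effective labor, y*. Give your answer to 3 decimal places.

y* = 1.757

Steady state requires s·f(k) = (n + g + δ)·k, i.e. s·k^α = (n + g + δ)·k.
Dividing both sides by k: k^(1−α) = s / (n + g + δ).
k^0.6 = 0.17 / (0.029 + 0.012 + 0.032) = 0.17 / 0.073 = 2.3288
k* = 2.3288^(1/0.6) ≈ 4.0915
y* = (k*)^α = 4.0915^0.4 ≈ 1.7569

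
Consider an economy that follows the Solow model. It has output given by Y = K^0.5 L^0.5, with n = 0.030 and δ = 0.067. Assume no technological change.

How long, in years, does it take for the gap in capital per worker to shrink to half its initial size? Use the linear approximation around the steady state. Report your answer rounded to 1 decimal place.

half-life ≈ 14.3 years

Near the steady state the convergence rate is λ = (1 − α)(n + δ).
λ = (1 − 0.5) × 0.097 = 0.5 × 0.097 = 0.0485
Half-life = ln 2 / λ = 0.6931 / 0.0485 ≈ 14.29 years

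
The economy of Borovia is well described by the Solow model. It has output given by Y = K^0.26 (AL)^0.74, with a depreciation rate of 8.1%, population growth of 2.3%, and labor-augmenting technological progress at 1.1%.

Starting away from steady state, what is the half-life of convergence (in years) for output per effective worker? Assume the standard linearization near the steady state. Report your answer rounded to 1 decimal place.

Near the steady state the convergence rate is λ = (1 − α)(n + g + δ).
λ = (1 − 0.26) × 0.115 = 0.74 × 0.115 = 0.0851
Half-life = ln 2 / λ = 0.6931 / 0.0851 ≈ 8.14 years

t_½ ≈ 8.1 years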